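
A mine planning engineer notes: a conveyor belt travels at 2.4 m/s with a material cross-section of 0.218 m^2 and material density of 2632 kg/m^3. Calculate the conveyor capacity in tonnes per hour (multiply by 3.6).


Volumetric flow = speed * area
= 2.4 * 0.218 = 0.5232 m^3/s
Mass flow = volumetric * density
= 0.5232 * 2632 = 1377.0624 kg/s
Convert to t/h: multiply by 3.6
Capacity = 1377.0624 * 3.6
= 4957.4246 t/h

4957.4246 t/h


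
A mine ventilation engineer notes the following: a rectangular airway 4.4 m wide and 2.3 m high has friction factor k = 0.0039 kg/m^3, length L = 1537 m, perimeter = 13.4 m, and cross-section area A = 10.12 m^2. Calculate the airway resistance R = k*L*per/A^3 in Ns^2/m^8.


0.0775 Ns^2/m^8

Compute the numerator:
k * L * per = 0.0039 * 1537 * 13.4
= 80.32362
Compute the denominator:
A^3 = 10.12^3 = 1036.433728
Resistance:
R = 80.32362 / 1036.433728
= 0.0775 Ns^2/m^8


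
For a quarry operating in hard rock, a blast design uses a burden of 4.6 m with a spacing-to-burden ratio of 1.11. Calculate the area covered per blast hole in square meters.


First, find the spacing:
Spacing = burden * ratio = 4.6 * 1.11
= 5.106 m
Then, calculate the area:
Area = burden * spacing = 4.6 * 5.106
= 23.4876 m^2

23.4876 m^2


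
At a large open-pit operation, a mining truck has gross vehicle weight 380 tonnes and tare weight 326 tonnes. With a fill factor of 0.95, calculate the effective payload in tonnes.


Maximum payload = gross - tare
= 380 - 326 = 54 tonnes
Effective payload = max payload * fill factor
= 54 * 0.95
= 51.3 tonnes

51.3 tonnes


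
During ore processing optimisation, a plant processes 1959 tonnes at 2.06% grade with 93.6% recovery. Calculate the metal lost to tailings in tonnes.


Total metal in feed:
= 1959 * 2.06 / 100 = 40.3554 tonnes
Metal recovered:
= 40.3554 * 93.6 / 100 = 37.7726544 tonnes
Metal lost to tailings:
= 40.3554 - 37.7726544
= 2.5827 tonnes

2.5827 tonnes


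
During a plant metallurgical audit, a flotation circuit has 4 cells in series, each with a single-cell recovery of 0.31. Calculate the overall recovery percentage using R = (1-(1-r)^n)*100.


77.3329%

Complement of single-cell recovery:
1 - r = 1 - 0.31 = 0.69
Raise to power n:
(1 - r)^4 = 0.69^4 = 0.22667121
Overall recovery:
R = (1 - 0.22667121) * 100
= 77.3329%


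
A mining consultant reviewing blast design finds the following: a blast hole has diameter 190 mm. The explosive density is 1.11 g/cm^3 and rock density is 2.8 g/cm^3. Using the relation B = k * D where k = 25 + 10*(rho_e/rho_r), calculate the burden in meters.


First, compute k:
rho_e / rho_r = 1.11 / 2.8 = 0.3964285714
k = 25 + 10 * 0.3964285714 = 28.96428571
Then, compute burden:
B = k * D / 1000 = 28.96428571 * 190 / 1000
= 5503.214286 / 1000
= 5.5032 m

5.5032 m


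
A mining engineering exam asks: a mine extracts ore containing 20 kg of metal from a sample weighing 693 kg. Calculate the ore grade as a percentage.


Ore grade = (metal mass / ore mass) * 100
= (20 / 693) * 100
= 0.02886002886 * 100
= 2.886%

2.886%


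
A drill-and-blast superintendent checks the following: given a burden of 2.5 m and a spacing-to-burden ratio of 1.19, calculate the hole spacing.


2.975 m

Spacing = burden * ratio
= 2.5 * 1.19
= 2.975 m


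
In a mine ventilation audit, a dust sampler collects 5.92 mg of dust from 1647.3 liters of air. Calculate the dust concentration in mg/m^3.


Convert liters to m^3: 1 m^3 = 1000 L
Concentration = mass / volume * 1000
= 5.92 / 1647.3 * 1000
= 0.003593759485 * 1000
= 3.5938 mg/m^3

3.5938 mg/m^3


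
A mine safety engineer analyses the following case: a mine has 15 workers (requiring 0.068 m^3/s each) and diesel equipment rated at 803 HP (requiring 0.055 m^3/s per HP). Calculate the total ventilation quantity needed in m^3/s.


Airflow for workers:
Q_people = 15 * 0.068 = 1.02 m^3/s
Airflow for diesel equipment:
Q_diesel = 803 * 0.055 = 44.165 m^3/s
Total ventilation:
Q_total = 1.02 + 44.165
= 45.185 m^3/s

45.185 m^3/s


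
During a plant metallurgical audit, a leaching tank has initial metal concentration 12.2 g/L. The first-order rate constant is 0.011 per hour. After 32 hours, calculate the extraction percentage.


Compute the exponent:
-k * t = -0.011 * 32 = -0.352
Remaining concentration:
C = 12.2 * exp(-0.352)
= 12.2 * 0.703280122
= 8.580017488 g/L
Extracted = 12.2 - 8.580017488 = 3.619982512 g/L
Extraction % = 3.619982512 / 12.2 * 100
= 29.672%

29.672%


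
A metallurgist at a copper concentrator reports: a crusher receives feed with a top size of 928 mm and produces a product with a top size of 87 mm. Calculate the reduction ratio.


Reduction ratio = feed size / product size
= 928 / 87
= 10.6667

10.6667


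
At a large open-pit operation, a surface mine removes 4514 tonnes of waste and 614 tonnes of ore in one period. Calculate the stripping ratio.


Stripping ratio = waste tonnage / ore tonnage
= 4514 / 614
= 7.3518

7.3518


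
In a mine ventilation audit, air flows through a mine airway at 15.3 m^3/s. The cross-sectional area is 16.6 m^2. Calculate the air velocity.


Velocity = flow rate / cross-sectional area
= 15.3 / 16.6
= 0.9217 m/s

0.9217 m/s


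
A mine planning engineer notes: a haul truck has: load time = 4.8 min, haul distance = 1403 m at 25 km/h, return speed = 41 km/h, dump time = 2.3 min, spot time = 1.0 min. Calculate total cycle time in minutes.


13.5204 min

Convert haul speed to m/min: 25 * 1000/60 = 416.6666667 m/min
Haul time = 1403 / 416.6666667 = 3.3672 min
Convert return speed to m/min: 41 * 1000/60 = 683.3333333 m/min
Return time = 1403 / 683.3333333 = 2.053170732 min
Total cycle time:
= 4.8 + 3.3672 + 2.3 + 2.053170732 + 1.0
= 13.5204 min


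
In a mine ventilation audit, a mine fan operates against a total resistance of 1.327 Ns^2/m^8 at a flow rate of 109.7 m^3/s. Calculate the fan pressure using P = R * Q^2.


Compute Q^2:
Q^2 = 109.7^2 = 12034.09
Compute pressure:
P = R * Q^2 = 1.327 * 12034.09
= 15969.2374 Pa

15969.2374 Pa


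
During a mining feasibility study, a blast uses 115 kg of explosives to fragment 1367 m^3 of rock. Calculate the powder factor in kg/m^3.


0.0841 kg/m^3

Powder factor = explosive mass / rock volume
= 115 / 1367
= 0.0841 kg/m^3


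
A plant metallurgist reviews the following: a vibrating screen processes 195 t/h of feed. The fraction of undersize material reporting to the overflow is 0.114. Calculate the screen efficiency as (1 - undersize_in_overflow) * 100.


88.6%

Screen efficiency = (1 - fraction of undersize in overflow) * 100
= (1 - 0.114) * 100
= 0.886 * 100
= 88.6%


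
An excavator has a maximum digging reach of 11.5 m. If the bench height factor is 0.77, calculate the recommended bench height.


Bench height = reach * factor
= 11.5 * 0.77
= 8.855 m

8.855 m


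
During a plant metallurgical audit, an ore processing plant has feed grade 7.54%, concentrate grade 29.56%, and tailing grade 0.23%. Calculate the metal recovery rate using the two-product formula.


Using the two-product formula:
R = 100 * c * (f - t) / (f * (c - t))
Numerator = 100 * 29.56 * (7.54 - 0.23)
= 100 * 29.56 * 7.31
= 21608.36
Denominator = 7.54 * (29.56 - 0.23)
= 7.54 * 29.33
= 221.1482
R = 21608.36 / 221.1482
= 97.7099%

97.7099%


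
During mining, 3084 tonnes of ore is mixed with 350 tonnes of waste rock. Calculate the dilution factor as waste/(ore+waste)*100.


10.1922%

Total material = ore + waste
= 3084 + 350 = 3434 tonnes
Dilution = waste / total * 100
= 350 / 3434 * 100
= 0.1019219569 * 100
= 10.1922%


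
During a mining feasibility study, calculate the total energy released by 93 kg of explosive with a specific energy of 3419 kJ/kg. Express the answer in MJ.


Energy = mass * specific_energy / 1000
= 93 * 3419 / 1000
= 317967 / 1000
= 317.967 MJ

317.967 MJ


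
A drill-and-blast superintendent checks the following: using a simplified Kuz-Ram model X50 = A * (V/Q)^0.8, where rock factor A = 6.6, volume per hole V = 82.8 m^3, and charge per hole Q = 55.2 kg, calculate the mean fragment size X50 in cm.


9.1289 cm

Compute V/Q:
V/Q = 82.8 / 55.2 = 1.5
Raise to the power 0.8:
(V/Q)^0.8 = 1.5^0.8 = 1.383161867
Multiply by A:
X50 = 6.6 * 1.383161867
= 9.1289 cm


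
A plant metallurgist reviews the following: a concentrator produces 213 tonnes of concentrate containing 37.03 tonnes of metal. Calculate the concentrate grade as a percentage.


17.385%

Grade = (metal in concentrate / concentrate mass) * 100
= (37.03 / 213) * 100
= 0.1738497653 * 100
= 17.385%


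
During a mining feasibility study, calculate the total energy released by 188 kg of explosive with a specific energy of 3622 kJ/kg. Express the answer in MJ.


Energy = mass * specific_energy / 1000
= 188 * 3622 / 1000
= 680936 / 1000
= 680.936 MJ

680.936 MJ


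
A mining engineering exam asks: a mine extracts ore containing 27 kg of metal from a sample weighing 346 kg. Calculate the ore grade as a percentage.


7.8035%

Ore grade = (metal mass / ore mass) * 100
= (27 / 346) * 100
= 0.07803468208 * 100
= 7.8035%


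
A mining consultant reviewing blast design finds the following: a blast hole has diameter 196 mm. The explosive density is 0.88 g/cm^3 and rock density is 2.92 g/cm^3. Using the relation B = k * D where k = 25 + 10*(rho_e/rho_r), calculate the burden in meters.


5.4907 m

First, compute k:
rho_e / rho_r = 0.88 / 2.92 = 0.301369863
k = 25 + 10 * 0.301369863 = 28.01369863
Then, compute burden:
B = k * D / 1000 = 28.01369863 * 196 / 1000
= 5490.684932 / 1000
= 5.4907 m


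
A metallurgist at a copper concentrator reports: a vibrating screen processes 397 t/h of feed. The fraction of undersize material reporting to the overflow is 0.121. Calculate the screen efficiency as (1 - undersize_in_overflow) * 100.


87.9%

Screen efficiency = (1 - fraction of undersize in overflow) * 100
= (1 - 0.121) * 100
= 0.879 * 100
= 87.9%


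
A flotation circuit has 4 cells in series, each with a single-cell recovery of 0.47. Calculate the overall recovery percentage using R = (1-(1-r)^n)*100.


Complement of single-cell recovery:
1 - r = 1 - 0.47 = 0.53
Raise to power n:
(1 - r)^4 = 0.53^4 = 0.07890481
Overall recovery:
R = (1 - 0.07890481) * 100
= 92.1095%

92.1095%


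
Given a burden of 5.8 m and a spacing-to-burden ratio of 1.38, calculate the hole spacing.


8.004 m

Spacing = burden * ratio
= 5.8 * 1.38
= 8.004 m


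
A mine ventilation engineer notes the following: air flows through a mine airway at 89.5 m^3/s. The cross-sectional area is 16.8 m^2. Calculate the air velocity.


5.3274 m/s

Velocity = flow rate / cross-sectional area
= 89.5 / 16.8
= 5.3274 m/s


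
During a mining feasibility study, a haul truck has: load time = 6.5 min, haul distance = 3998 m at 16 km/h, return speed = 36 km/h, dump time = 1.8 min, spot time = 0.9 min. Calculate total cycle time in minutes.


30.8558 min

Convert haul speed to m/min: 16 * 1000/60 = 266.6666667 m/min
Haul time = 3998 / 266.6666667 = 14.9925 min
Convert return speed to m/min: 36 * 1000/60 = 600 m/min
Return time = 3998 / 600 = 6.663333333 min
Total cycle time:
= 6.5 + 14.9925 + 1.8 + 6.663333333 + 0.9
= 30.8558 min


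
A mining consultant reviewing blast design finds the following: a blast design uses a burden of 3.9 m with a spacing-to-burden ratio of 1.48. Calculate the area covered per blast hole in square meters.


22.5108 m^2

First, find the spacing:
Spacing = burden * ratio = 3.9 * 1.48
= 5.772 m
Then, calculate the area:
Area = burden * spacing = 3.9 * 5.772
= 22.5108 m^2


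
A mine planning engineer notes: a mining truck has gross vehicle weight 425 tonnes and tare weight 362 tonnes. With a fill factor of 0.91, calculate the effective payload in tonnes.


57.33 tonnes

Maximum payload = gross - tare
= 425 - 362 = 63 tonnes
Effective payload = max payload * fill factor
= 63 * 0.91
= 57.33 tonnes


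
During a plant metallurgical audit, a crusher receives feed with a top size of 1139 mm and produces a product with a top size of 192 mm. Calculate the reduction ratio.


Reduction ratio = feed size / product size
= 1139 / 192
= 5.9323

5.9323


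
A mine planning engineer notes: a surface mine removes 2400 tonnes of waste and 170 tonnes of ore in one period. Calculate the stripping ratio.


Stripping ratio = waste tonnage / ore tonnage
= 2400 / 170
= 14.1176

14.1176


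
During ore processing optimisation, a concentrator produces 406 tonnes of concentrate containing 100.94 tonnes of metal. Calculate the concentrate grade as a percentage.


Grade = (metal in concentrate / concentrate mass) * 100
= (100.94 / 406) * 100
= 0.2486206897 * 100
= 24.8621%

24.8621%


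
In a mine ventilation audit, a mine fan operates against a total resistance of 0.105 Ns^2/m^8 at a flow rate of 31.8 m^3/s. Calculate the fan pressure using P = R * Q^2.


Compute Q^2:
Q^2 = 31.8^2 = 1011.24
Compute pressure:
P = R * Q^2 = 0.105 * 1011.24
= 106.1802 Pa

106.1802 Pa


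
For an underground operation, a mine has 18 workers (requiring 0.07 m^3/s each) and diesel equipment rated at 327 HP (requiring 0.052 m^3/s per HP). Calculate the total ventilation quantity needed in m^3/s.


Airflow for workers:
Q_people = 18 * 0.07 = 1.26 m^3/s
Airflow for diesel equipment:
Q_diesel = 327 * 0.052 = 17.004 m^3/s
Total ventilation:
Q_total = 1.26 + 17.004
= 18.264 m^3/s

18.264 m^3/s


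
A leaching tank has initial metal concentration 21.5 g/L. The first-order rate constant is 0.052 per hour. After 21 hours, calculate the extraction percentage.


66.4455%

Compute the exponent:
-k * t = -0.052 * 21 = -1.092
Remaining concentration:
C = 21.5 * exp(-1.092)
= 21.5 * 0.3355447327
= 7.214211753 g/L
Extracted = 21.5 - 7.214211753 = 14.28578825 g/L
Extraction % = 14.28578825 / 21.5 * 100
= 66.4455%


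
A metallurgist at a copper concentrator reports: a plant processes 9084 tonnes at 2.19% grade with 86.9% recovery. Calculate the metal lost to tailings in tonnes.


26.0611 tonnes

Total metal in feed:
= 9084 * 2.19 / 100 = 198.9396 tonnes
Metal recovered:
= 198.9396 * 86.9 / 100 = 172.8785124 tonnes
Metal lost to tailings:
= 198.9396 - 172.8785124
= 26.0611 tonnes


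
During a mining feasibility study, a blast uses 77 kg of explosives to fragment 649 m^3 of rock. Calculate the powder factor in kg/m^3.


Powder factor = explosive mass / rock volume
= 77 / 649
= 0.1186 kg/m^3

0.1186 kg/m^3


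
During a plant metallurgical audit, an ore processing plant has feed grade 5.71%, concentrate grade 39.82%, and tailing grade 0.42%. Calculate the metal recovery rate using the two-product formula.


93.6321%

Using the two-product formula:
R = 100 * c * (f - t) / (f * (c - t))
Numerator = 100 * 39.82 * (5.71 - 0.42)
= 100 * 39.82 * 5.29
= 21064.78
Denominator = 5.71 * (39.82 - 0.42)
= 5.71 * 39.4
= 224.974
R = 21064.78 / 224.974
= 93.6321%


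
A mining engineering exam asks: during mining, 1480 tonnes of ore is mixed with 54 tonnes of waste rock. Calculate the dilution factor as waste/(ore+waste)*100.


Total material = ore + waste
= 1480 + 54 = 1534 tonnes
Dilution = waste / total * 100
= 54 / 1534 * 100
= 0.03520208605 * 100
= 3.5202%

3.5202%


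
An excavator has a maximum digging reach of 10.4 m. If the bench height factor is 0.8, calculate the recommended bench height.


8.32 m

Bench height = reach * factor
= 10.4 * 0.8
= 8.32 m


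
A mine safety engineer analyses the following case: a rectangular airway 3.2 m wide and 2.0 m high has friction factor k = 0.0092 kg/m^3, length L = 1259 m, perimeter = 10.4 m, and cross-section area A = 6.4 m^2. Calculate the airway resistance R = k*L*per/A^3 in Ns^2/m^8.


Compute the numerator:
k * L * per = 0.0092 * 1259 * 10.4
= 120.46112
Compute the denominator:
A^3 = 6.4^3 = 262.144
Resistance:
R = 120.46112 / 262.144
= 0.4595 Ns^2/m^8

0.4595 Ns^2/m^8


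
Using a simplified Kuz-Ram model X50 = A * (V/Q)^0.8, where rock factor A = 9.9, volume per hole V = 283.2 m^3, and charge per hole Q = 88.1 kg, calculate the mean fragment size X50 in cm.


25.1959 cm

Compute V/Q:
V/Q = 283.2 / 88.1 = 3.214528944
Raise to the power 0.8:
(V/Q)^0.8 = 3.214528944^0.8 = 2.545035664
Multiply by A:
X50 = 9.9 * 2.545035664
= 25.1959 cm


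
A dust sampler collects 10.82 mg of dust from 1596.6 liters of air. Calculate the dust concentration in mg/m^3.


Convert liters to m^3: 1 m^3 = 1000 L
Concentration = mass / volume * 1000
= 10.82 / 1596.6 * 1000
= 0.006776900914 * 1000
= 6.7769 mg/m^3

6.7769 mg/m^3


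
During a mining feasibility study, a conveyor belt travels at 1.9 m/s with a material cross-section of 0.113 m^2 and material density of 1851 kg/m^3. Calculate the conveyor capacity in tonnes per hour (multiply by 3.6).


Volumetric flow = speed * area
= 1.9 * 0.113 = 0.2147 m^3/s
Mass flow = volumetric * density
= 0.2147 * 1851 = 397.4097 kg/s
Convert to t/h: multiply by 3.6
Capacity = 397.4097 * 3.6
= 1430.6749 t/h

1430.6749 t/h


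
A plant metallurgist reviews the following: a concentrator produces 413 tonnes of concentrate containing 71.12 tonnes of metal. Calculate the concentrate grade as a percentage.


Grade = (metal in concentrate / concentrate mass) * 100
= (71.12 / 413) * 100
= 0.1722033898 * 100
= 17.2203%

17.2203%


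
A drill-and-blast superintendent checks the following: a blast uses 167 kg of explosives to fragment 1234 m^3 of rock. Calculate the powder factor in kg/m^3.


Powder factor = explosive mass / rock volume
= 167 / 1234
= 0.1353 kg/m^3

0.1353 kg/m^3


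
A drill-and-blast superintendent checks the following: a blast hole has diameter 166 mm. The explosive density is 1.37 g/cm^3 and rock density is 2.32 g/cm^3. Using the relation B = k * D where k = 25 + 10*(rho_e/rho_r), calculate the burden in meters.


5.1303 m

First, compute k:
rho_e / rho_r = 1.37 / 2.32 = 0.5905172414
k = 25 + 10 * 0.5905172414 = 30.90517241
Then, compute burden:
B = k * D / 1000 = 30.90517241 * 166 / 1000
= 5130.258621 / 1000
= 5.1303 m


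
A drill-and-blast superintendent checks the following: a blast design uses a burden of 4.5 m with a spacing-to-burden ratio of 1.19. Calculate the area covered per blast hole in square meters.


24.0975 m^2

First, find the spacing:
Spacing = burden * ratio = 4.5 * 1.19
= 5.355 m
Then, calculate the area:
Area = burden * spacing = 4.5 * 5.355
= 24.0975 m^2


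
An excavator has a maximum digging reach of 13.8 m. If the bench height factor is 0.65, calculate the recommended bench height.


Bench height = reach * factor
= 13.8 * 0.65
= 8.97 m

8.97 m


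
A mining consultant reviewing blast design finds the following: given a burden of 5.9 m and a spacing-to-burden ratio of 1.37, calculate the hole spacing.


8.083 m

Spacing = burden * ratio
= 5.9 * 1.37
= 8.083 m


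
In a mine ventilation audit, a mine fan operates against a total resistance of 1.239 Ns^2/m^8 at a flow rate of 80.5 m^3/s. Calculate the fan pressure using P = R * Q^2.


Compute Q^2:
Q^2 = 80.5^2 = 6480.25
Compute pressure:
P = R * Q^2 = 1.239 * 6480.25
= 8029.0298 Pa

8029.0298 Pa


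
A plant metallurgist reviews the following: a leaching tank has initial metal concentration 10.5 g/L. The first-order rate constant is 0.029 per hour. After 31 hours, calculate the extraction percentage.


Compute the exponent:
-k * t = -0.029 * 31 = -0.899
Remaining concentration:
C = 10.5 * exp(-0.899)
= 10.5 * 0.4069764328
= 4.273252544 g/L
Extracted = 10.5 - 4.273252544 = 6.226747456 g/L
Extraction % = 6.226747456 / 10.5 * 100
= 59.3024%

59.3024%


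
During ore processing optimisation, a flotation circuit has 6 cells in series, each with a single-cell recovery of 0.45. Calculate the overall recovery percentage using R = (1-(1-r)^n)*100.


Complement of single-cell recovery:
1 - r = 1 - 0.45 = 0.55
Raise to power n:
(1 - r)^6 = 0.55^6 = 0.02768064063
Overall recovery:
R = (1 - 0.02768064063) * 100
= 97.2319%

97.2319%


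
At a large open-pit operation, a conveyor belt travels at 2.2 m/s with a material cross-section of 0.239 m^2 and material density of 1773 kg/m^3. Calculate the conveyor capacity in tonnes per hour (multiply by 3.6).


3356.0762 t/h

Volumetric flow = speed * area
= 2.2 * 0.239 = 0.5258 m^3/s
Mass flow = volumetric * density
= 0.5258 * 1773 = 932.2434 kg/s
Convert to t/h: multiply by 3.6
Capacity = 932.2434 * 3.6
= 3356.0762 t/h


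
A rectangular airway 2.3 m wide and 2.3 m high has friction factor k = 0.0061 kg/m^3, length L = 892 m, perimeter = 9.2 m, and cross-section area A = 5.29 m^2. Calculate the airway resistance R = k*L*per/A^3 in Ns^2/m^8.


Compute the numerator:
k * L * per = 0.0061 * 892 * 9.2
= 50.05904
Compute the denominator:
A^3 = 5.29^3 = 148.035889
Resistance:
R = 50.05904 / 148.035889
= 0.3382 Ns^2/m^8

0.3382 Ns^2/m^8


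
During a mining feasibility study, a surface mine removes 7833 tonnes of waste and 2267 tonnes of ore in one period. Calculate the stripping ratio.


Stripping ratio = waste tonnage / ore tonnage
= 7833 / 2267
= 3.4552

3.4552


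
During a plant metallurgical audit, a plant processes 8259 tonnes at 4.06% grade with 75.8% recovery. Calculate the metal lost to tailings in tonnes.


Total metal in feed:
= 8259 * 4.06 / 100 = 335.3154 tonnes
Metal recovered:
= 335.3154 * 75.8 / 100 = 254.1690732 tonnes
Metal lost to tailings:
= 335.3154 - 254.1690732
= 81.1463 tonnes

81.1463 tonnes


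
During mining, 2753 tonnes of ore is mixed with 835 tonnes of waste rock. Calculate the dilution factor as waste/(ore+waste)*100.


23.272%

Total material = ore + waste
= 2753 + 835 = 3588 tonnes
Dilution = waste / total * 100
= 835 / 3588 * 100
= 0.2327201784 * 100
= 23.272%


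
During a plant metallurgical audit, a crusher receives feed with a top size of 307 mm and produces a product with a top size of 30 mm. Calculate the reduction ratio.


Reduction ratio = feed size / product size
= 307 / 30
= 10.2333

10.2333


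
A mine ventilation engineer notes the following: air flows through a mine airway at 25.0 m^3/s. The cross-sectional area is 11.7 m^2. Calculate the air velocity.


2.1368 m/s

Velocity = flow rate / cross-sectional area
= 25.0 / 11.7
= 2.1368 m/s


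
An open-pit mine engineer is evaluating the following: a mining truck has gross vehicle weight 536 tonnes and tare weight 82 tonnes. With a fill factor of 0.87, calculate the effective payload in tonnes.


Maximum payload = gross - tare
= 536 - 82 = 454 tonnes
Effective payload = max payload * fill factor
= 454 * 0.87
= 394.98 tonnes

394.98 tonnes


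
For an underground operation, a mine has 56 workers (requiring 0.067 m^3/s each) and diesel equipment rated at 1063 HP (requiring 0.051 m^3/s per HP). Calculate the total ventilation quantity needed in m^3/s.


57.965 m^3/s

Airflow for workers:
Q_people = 56 * 0.067 = 3.752 m^3/s
Airflow for diesel equipment:
Q_diesel = 1063 * 0.051 = 54.213 m^3/s
Total ventilation:
Q_total = 3.752 + 54.213
= 57.965 m^3/s


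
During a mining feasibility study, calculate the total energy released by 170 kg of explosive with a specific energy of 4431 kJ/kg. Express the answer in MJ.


753.27 MJ

Energy = mass * specific_energy / 1000
= 170 * 4431 / 1000
= 753270 / 1000
= 753.27 MJ


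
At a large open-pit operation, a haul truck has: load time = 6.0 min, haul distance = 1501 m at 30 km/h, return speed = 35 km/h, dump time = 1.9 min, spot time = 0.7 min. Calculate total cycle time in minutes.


Convert haul speed to m/min: 30 * 1000/60 = 500 m/min
Haul time = 1501 / 500 = 3.002 min
Convert return speed to m/min: 35 * 1000/60 = 583.3333333 m/min
Return time = 1501 / 583.3333333 = 2.573142857 min
Total cycle time:
= 6.0 + 3.002 + 1.9 + 2.573142857 + 0.7
= 14.1751 min

14.1751 min


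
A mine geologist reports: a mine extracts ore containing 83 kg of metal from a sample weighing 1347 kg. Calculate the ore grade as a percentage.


6.1618%

Ore grade = (metal mass / ore mass) * 100
= (83 / 1347) * 100
= 0.06161841128 * 100
= 6.1618%


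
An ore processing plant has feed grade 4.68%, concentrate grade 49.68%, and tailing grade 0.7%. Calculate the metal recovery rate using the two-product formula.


Using the two-product formula:
R = 100 * c * (f - t) / (f * (c - t))
Numerator = 100 * 49.68 * (4.68 - 0.7)
= 100 * 49.68 * 3.98
= 19772.64
Denominator = 4.68 * (49.68 - 0.7)
= 4.68 * 48.98
= 229.2264
R = 19772.64 / 229.2264
= 86.2581%

86.2581%


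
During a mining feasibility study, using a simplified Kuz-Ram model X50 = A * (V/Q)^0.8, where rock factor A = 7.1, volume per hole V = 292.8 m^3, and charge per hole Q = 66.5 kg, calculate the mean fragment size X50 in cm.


23.2412 cm

Compute V/Q:
V/Q = 292.8 / 66.5 = 4.403007519
Raise to the power 0.8:
(V/Q)^0.8 = 4.403007519^0.8 = 3.273403494
Multiply by A:
X50 = 7.1 * 3.273403494
= 23.2412 cm


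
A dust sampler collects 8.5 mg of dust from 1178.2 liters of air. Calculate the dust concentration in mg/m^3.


7.2144 mg/m^3

Convert liters to m^3: 1 m^3 = 1000 L
Concentration = mass / volume * 1000
= 8.5 / 1178.2 * 1000
= 0.00721439484 * 1000
= 7.2144 mg/m^3


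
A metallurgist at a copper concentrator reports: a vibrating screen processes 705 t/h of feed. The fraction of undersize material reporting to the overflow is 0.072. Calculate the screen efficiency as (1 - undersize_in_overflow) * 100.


Screen efficiency = (1 - fraction of undersize in overflow) * 100
= (1 - 0.072) * 100
= 0.928 * 100
= 92.8%

92.8%


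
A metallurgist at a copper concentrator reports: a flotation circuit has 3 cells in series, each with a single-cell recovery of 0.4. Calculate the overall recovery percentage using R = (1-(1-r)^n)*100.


78.4%

Complement of single-cell recovery:
1 - r = 1 - 0.4 = 0.6
Raise to power n:
(1 - r)^3 = 0.6^3 = 0.216
Overall recovery:
R = (1 - 0.216) * 100
= 78.4%


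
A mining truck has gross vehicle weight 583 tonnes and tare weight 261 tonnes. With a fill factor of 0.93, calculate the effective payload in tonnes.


299.46 tonnes

Maximum payload = gross - tare
= 583 - 261 = 322 tonnes
Effective payload = max payload * fill factor
= 322 * 0.93
= 299.46 tonnes


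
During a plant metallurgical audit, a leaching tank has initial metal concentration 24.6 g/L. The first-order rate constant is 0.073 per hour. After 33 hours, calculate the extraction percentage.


91.0095%

Compute the exponent:
-k * t = -0.073 * 33 = -2.409
Remaining concentration:
C = 24.6 * exp(-2.409)
= 24.6 * 0.08990515479
= 2.211666808 g/L
Extracted = 24.6 - 2.211666808 = 22.38833319 g/L
Extraction % = 22.38833319 / 24.6 * 100
= 91.0095%


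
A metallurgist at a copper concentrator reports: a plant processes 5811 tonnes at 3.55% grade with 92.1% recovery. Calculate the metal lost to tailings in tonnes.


Total metal in feed:
= 5811 * 3.55 / 100 = 206.2905 tonnes
Metal recovered:
= 206.2905 * 92.1 / 100 = 189.9935505 tonnes
Metal lost to tailings:
= 206.2905 - 189.9935505
= 16.2969 tonnes

16.2969 tonnes


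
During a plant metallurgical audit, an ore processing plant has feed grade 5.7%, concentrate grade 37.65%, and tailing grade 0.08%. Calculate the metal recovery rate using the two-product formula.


98.8064%

Using the two-product formula:
R = 100 * c * (f - t) / (f * (c - t))
Numerator = 100 * 37.65 * (5.7 - 0.08)
= 100 * 37.65 * 5.62
= 21159.3
Denominator = 5.7 * (37.65 - 0.08)
= 5.7 * 37.57
= 214.149
R = 21159.3 / 214.149
= 98.8064%


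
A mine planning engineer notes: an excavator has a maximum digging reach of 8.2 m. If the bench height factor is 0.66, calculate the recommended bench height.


Bench height = reach * factor
= 8.2 * 0.66
= 5.412 m

5.412 m


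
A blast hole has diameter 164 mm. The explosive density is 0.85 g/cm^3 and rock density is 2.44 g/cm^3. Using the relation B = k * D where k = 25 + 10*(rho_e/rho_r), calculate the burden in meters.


4.6713 m

First, compute k:
rho_e / rho_r = 0.85 / 2.44 = 0.3483606557
k = 25 + 10 * 0.3483606557 = 28.48360656
Then, compute burden:
B = k * D / 1000 = 28.48360656 * 164 / 1000
= 4671.311475 / 1000
= 4.6713 m


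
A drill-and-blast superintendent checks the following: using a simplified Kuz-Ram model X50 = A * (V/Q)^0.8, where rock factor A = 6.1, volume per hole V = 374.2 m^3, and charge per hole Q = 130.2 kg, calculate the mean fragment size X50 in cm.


Compute V/Q:
V/Q = 374.2 / 130.2 = 2.874039939
Raise to the power 0.8:
(V/Q)^0.8 = 2.874039939^0.8 = 2.326988511
Multiply by A:
X50 = 6.1 * 2.326988511
= 14.1946 cm

14.1946 cm


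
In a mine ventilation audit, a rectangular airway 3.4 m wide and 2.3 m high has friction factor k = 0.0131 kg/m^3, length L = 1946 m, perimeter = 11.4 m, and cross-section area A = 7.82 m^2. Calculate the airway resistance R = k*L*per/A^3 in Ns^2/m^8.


Compute the numerator:
k * L * per = 0.0131 * 1946 * 11.4
= 290.61564
Compute the denominator:
A^3 = 7.82^3 = 478.211768
Resistance:
R = 290.61564 / 478.211768
= 0.6077 Ns^2/m^8

0.6077 Ns^2/m^8


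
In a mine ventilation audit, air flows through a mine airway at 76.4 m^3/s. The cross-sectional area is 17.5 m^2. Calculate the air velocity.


4.3657 m/s

Velocity = flow rate / cross-sectional area
= 76.4 / 17.5
= 4.3657 m/s


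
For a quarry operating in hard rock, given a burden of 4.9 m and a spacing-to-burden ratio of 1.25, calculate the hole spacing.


6.125 m

Spacing = burden * ratio
= 4.9 * 1.25
= 6.125 m


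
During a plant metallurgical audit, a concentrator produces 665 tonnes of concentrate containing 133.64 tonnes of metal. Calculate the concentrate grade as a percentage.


20.0962%

Grade = (metal in concentrate / concentrate mass) * 100
= (133.64 / 665) * 100
= 0.200962406 * 100
= 20.0962%


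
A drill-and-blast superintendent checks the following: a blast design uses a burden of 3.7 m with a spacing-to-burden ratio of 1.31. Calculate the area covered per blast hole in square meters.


17.9339 m^2

First, find the spacing:
Spacing = burden * ratio = 3.7 * 1.31
= 4.847 m
Then, calculate the area:
Area = burden * spacing = 3.7 * 4.847
= 17.9339 m^2


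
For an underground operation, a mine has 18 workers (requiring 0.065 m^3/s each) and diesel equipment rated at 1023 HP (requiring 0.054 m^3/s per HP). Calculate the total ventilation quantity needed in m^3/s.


56.412 m^3/s

Airflow for workers:
Q_people = 18 * 0.065 = 1.17 m^3/s
Airflow for diesel equipment:
Q_diesel = 1023 * 0.054 = 55.242 m^3/s
Total ventilation:
Q_total = 1.17 + 55.242
= 56.412 m^3/s


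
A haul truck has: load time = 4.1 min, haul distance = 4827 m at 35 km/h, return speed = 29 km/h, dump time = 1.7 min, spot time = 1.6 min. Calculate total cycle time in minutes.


Convert haul speed to m/min: 35 * 1000/60 = 583.3333333 m/min
Haul time = 4827 / 583.3333333 = 8.274857143 min
Convert return speed to m/min: 29 * 1000/60 = 483.3333333 m/min
Return time = 4827 / 483.3333333 = 9.986896552 min
Total cycle time:
= 4.1 + 8.274857143 + 1.7 + 9.986896552 + 1.6
= 25.6618 min

25.6618 min


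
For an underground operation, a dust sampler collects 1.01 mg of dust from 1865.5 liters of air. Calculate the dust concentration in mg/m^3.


Convert liters to m^3: 1 m^3 = 1000 L
Concentration = mass / volume * 1000
= 1.01 / 1865.5 * 1000
= 0.0005414098097 * 1000
= 0.5414 mg/m^3

0.5414 mg/m^3


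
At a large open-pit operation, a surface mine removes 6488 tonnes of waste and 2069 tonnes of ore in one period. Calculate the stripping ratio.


3.1358

Stripping ratio = waste tonnage / ore tonnage
= 6488 / 2069
= 3.1358


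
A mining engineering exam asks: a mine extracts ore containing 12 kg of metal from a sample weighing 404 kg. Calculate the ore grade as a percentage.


Ore grade = (metal mass / ore mass) * 100
= (12 / 404) * 100
= 0.0297029703 * 100
= 2.9703%

2.9703%


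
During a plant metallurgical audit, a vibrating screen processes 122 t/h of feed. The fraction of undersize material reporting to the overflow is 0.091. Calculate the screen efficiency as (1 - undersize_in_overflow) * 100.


Screen efficiency = (1 - fraction of undersize in overflow) * 100
= (1 - 0.091) * 100
= 0.909 * 100
= 90.9%

90.9%


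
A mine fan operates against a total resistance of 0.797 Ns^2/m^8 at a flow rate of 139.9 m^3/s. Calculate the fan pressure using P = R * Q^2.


Compute Q^2:
Q^2 = 139.9^2 = 19572.01
Compute pressure:
P = R * Q^2 = 0.797 * 19572.01
= 15598.892 Pa

15598.892 Pa


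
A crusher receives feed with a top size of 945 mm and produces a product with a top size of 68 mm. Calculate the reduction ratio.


Reduction ratio = feed size / product size
= 945 / 68
= 13.8971

13.8971


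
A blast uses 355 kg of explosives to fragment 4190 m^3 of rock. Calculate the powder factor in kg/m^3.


Powder factor = explosive mass / rock volume
= 355 / 4190
= 0.0847 kg/m^3

0.0847 kg/m^3


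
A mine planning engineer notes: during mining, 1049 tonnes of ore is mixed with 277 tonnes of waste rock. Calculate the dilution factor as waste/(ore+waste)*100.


20.8899%

Total material = ore + waste
= 1049 + 277 = 1326 tonnes
Dilution = waste / total * 100
= 277 / 1326 * 100
= 0.2088989442 * 100
= 20.8899%


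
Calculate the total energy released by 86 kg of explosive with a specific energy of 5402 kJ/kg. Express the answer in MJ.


464.572 MJ

Energy = mass * specific_energy / 1000
= 86 * 5402 / 1000
= 464572 / 1000
= 464.572 MJ


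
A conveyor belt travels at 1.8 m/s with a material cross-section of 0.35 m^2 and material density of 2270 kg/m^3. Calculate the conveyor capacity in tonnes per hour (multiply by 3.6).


5148.36 t/h

Volumetric flow = speed * area
= 1.8 * 0.35 = 0.63 m^3/s
Mass flow = volumetric * density
= 0.63 * 2270 = 1430.1 kg/s
Convert to t/h: multiply by 3.6
Capacity = 1430.1 * 3.6
= 5148.36 t/h


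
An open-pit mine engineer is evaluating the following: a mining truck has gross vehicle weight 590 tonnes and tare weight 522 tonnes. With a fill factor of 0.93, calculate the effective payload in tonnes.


63.24 tonnes

Maximum payload = gross - tare
= 590 - 522 = 68 tonnes
Effective payload = max payload * fill factor
= 68 * 0.93
= 63.24 tonnes


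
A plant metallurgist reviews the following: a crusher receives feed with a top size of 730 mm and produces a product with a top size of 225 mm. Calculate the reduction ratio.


3.2444

Reduction ratio = feed size / product size
= 730 / 225
= 3.2444


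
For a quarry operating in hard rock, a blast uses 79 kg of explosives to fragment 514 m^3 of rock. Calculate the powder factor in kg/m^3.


Powder factor = explosive mass / rock volume
= 79 / 514
= 0.1537 kg/m^3

0.1537 kg/m^3


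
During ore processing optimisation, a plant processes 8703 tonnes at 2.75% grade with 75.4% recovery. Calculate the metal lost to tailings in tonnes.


58.8758 tonnes

Total metal in feed:
= 8703 * 2.75 / 100 = 239.3325 tonnes
Metal recovered:
= 239.3325 * 75.4 / 100 = 180.456705 tonnes
Metal lost to tailings:
= 239.3325 - 180.456705
= 58.8758 tonnes


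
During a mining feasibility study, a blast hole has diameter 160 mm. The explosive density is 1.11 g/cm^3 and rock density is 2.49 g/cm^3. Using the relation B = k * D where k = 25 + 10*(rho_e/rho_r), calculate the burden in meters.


4.7133 m

First, compute k:
rho_e / rho_r = 1.11 / 2.49 = 0.4457831325
k = 25 + 10 * 0.4457831325 = 29.45783133
Then, compute burden:
B = k * D / 1000 = 29.45783133 * 160 / 1000
= 4713.253012 / 1000
= 4.7133 m


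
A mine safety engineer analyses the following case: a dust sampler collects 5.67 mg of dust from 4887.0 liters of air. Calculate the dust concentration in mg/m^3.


1.1602 mg/m^3

Convert liters to m^3: 1 m^3 = 1000 L
Concentration = mass / volume * 1000
= 5.67 / 4887.0 * 1000
= 0.001160220994 * 1000
= 1.1602 mg/m^3


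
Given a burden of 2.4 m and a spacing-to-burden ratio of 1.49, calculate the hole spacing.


3.576 m

Spacing = burden * ratio
= 2.4 * 1.49
= 3.576 m


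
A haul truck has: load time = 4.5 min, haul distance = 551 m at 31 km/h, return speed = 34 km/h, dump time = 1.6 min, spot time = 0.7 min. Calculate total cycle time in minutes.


8.8388 min

Convert haul speed to m/min: 31 * 1000/60 = 516.6666667 m/min
Haul time = 551 / 516.6666667 = 1.066451613 min
Convert return speed to m/min: 34 * 1000/60 = 566.6666667 m/min
Return time = 551 / 566.6666667 = 0.9723529412 min
Total cycle time:
= 4.5 + 1.066451613 + 1.6 + 0.9723529412 + 0.7
= 8.8388 min


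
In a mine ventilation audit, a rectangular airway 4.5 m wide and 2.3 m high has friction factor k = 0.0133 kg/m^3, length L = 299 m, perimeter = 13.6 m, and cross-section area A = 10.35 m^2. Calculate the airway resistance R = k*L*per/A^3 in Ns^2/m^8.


0.0488 Ns^2/m^8

Compute the numerator:
k * L * per = 0.0133 * 299 * 13.6
= 54.08312
Compute the denominator:
A^3 = 10.35^3 = 1108.717875
Resistance:
R = 54.08312 / 1108.717875
= 0.0488 Ns^2/m^8


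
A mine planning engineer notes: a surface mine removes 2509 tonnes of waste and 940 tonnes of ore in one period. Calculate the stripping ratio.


2.6691

Stripping ratio = waste tonnage / ore tonnage
= 2509 / 940
= 2.6691


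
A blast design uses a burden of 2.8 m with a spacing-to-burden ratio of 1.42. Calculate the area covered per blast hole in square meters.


11.1328 m^2

First, find the spacing:
Spacing = burden * ratio = 2.8 * 1.42
= 3.976 m
Then, calculate the area:
Area = burden * spacing = 2.8 * 3.976
= 11.1328 m^2


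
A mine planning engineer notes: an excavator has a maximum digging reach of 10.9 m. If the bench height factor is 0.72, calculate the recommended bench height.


Bench height = reach * factor
= 10.9 * 0.72
= 7.848 m

7.848 m


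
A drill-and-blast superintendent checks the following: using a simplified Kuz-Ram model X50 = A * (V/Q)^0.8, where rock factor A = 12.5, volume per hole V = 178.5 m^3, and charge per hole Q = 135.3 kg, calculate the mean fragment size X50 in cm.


Compute V/Q:
V/Q = 178.5 / 135.3 = 1.319290466
Raise to the power 0.8:
(V/Q)^0.8 = 1.319290466^0.8 = 1.248165974
Multiply by A:
X50 = 12.5 * 1.248165974
= 15.6021 cm

15.6021 cm


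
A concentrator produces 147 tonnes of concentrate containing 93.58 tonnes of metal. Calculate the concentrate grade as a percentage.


Grade = (metal in concentrate / concentrate mass) * 100
= (93.58 / 147) * 100
= 0.6365986395 * 100
= 63.6599%

63.6599%


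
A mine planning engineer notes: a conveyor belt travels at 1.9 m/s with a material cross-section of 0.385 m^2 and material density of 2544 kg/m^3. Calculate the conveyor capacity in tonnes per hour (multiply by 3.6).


6699.3696 t/h

Volumetric flow = speed * area
= 1.9 * 0.385 = 0.7315 m^3/s
Mass flow = volumetric * density
= 0.7315 * 2544 = 1860.936 kg/s
Convert to t/h: multiply by 3.6
Capacity = 1860.936 * 3.6
= 6699.3696 t/h


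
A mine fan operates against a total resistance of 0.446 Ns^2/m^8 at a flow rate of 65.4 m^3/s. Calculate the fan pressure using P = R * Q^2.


Compute Q^2:
Q^2 = 65.4^2 = 4277.16
Compute pressure:
P = R * Q^2 = 0.446 * 4277.16
= 1907.6134 Pa

1907.6134 Pa


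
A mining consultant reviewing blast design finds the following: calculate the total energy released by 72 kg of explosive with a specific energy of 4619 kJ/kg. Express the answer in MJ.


Energy = mass * specific_energy / 1000
= 72 * 4619 / 1000
= 332568 / 1000
= 332.568 MJ

332.568 MJ


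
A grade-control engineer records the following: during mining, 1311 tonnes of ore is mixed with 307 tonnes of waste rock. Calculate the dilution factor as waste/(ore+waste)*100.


Total material = ore + waste
= 1311 + 307 = 1618 tonnes
Dilution = waste / total * 100
= 307 / 1618 * 100
= 0.1897404203 * 100
= 18.974%

18.974%


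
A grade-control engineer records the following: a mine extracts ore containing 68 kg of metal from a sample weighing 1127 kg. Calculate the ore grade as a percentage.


Ore grade = (metal mass / ore mass) * 100
= (68 / 1127) * 100
= 0.06033717835 * 100
= 6.0337%

6.0337%
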